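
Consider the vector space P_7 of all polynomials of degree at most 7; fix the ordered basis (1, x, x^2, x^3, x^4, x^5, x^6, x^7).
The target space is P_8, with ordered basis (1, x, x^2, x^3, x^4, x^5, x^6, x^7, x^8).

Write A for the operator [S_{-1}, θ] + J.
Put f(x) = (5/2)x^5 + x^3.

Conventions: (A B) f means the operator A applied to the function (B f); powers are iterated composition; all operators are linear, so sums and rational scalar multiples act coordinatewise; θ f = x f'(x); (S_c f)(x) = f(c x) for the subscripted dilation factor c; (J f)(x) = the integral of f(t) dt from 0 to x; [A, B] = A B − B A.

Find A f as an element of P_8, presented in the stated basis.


θ f = (25/2)x^5 + 3x^3
S_{-1} θ f = -(25/2)x^5 - 3x^3
S_{-1} f = -(5/2)x^5 - x^3
θ S_{-1} f = -(25/2)x^5 - 3x^3
[S_{-1}, θ] f = 0
J f = (5/12)x^6 + (1/4)x^4
([S_{-1}, θ] + J) f = (5/12)x^6 + (1/4)x^4

the image equals g(x) = (5/12)x^6 + (1/4)x^4


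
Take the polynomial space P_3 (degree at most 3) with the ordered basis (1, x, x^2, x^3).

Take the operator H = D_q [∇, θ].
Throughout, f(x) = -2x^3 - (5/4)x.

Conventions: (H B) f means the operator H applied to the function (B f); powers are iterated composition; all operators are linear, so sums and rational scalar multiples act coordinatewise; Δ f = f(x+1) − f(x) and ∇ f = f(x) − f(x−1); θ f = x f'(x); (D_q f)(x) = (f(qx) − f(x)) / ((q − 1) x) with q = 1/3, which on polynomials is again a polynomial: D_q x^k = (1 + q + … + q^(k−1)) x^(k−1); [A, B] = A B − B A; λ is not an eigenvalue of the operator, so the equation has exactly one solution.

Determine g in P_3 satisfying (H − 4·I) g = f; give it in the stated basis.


the image equals g(x) = (1/2)x^3 + (13/16)x - 3/4

write g with unknown coordinates in the stated basis and equate coefficients in (H − 4·I) g = f
solving from the highest basis element down gives g = (1/2)x^3 + (13/16)x - 3/4
check: H g = 2x - 3
so H g − 4·g = -2x^3 - (5/4)x = f ✓


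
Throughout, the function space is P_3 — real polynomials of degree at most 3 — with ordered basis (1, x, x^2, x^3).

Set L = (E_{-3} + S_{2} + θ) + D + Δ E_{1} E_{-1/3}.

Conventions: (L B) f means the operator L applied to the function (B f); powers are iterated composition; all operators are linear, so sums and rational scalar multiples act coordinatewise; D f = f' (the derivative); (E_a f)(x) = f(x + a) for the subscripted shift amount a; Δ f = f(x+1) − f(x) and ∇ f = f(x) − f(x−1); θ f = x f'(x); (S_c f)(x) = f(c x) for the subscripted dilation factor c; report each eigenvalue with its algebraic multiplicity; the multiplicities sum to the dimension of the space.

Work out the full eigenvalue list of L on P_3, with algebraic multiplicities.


image of 1: 2
image of x: 4x - 1
image of x^2: 7x^2 - 2x + 34/3
image of x^3: 12x^3 - 3x^2 + 34x - 68/3
the matrix is upper triangular; its diagonal is (2, 4, 7, 12)
for a triangular matrix the eigenvalues are the diagonal entries, with algebraic multiplicity their repetition count

λ = 2 (multiplicity 1), λ = 4 (multiplicity 1), λ = 7 (multiplicity 1), λ = 12 (multiplicity 1)


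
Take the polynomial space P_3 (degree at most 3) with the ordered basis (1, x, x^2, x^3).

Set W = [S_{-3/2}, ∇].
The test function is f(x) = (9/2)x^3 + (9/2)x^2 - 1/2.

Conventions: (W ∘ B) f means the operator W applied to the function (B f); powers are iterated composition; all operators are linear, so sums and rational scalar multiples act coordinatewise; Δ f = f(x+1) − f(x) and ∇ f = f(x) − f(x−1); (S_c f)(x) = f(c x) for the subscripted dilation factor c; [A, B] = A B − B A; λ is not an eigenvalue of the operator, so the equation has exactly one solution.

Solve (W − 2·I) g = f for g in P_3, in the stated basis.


write g with unknown coordinates in the stated basis and equate coefficients in (W − 2·I) g = f
solving from the highest basis element down gives g = -(9/4)x^3 - (1359/64)x^2 + (22005/256)x + 91651/1024
check: W g = -(1215/32)x^2 + (22005/128)x + 91395/512
so W g − 2·g = (9/2)x^3 + (9/2)x^2 - 1/2 = f ✓

g(x) = -(9/4)x^3 - (1359/64)x^2 + (22005/256)x + 91651/1024


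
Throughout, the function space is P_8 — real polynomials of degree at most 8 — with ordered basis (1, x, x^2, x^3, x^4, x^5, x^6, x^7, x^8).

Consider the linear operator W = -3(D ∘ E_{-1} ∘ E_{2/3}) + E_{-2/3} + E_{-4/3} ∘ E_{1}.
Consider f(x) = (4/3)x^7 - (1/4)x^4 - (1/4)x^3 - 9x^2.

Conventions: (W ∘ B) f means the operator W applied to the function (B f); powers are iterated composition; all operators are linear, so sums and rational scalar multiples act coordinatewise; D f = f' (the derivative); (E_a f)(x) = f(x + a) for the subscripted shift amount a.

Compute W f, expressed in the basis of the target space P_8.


g(x) = (8/3)x^7 - (112/3)x^6 + (644/9)x^5 - (1129/18)x^4 + (16541/486)x^3 - (4507/162)x^2 + (638081/8748)x - 200743/8748

E_{2/3} f = (4/3)x^7 + (56/9)x^6 + (112/9)x^5 + (4399/324)x^4 + (8069/972)x^3 - (3149/486)x^2 - (25829/2187)x - 26542/6561
E_{-1} E_{2/3} f = (4/3)x^7 - (28/9)x^6 + (28/9)x^5 - (641/324)x^4 + (641/972)x^3 - (8779/972)x^2 + (52195/8748)x - 13049/13122
D E_{-1} E_{2/3} f = (28/3)x^6 - (56/3)x^5 + (140/9)x^4 - (641/81)x^3 + (641/324)x^2 - (8779/486)x + 52195/8748
(-3(D ∘ E_{-1} ∘ E_{2/3})) f = -28x^6 + 56x^5 - (140/3)x^4 + (641/27)x^3 - (641/108)x^2 + (8779/162)x - 52195/2916
E_{-2/3} f = (4/3)x^7 - (56/9)x^6 + (112/9)x^5 - (4561/324)x^4 + (9365/972)x^3 - (6247/486)x^2 + (27955/2187)x - 26594/6561
E_{1} f = (4/3)x^7 + (28/3)x^6 + 28x^5 + (557/12)x^4 + (545/12)x^3 + (67/4)x^2 - (125/12)x - 49/6
E_{-4/3} E_{1} f = (4/3)x^7 - (28/9)x^6 + (28/9)x^5 - (641/324)x^4 + (641/972)x^3 - (8779/972)x^2 + (52195/8748)x - 13049/13122
(-3(D ∘ E_{-1} ∘ E_{2/3}) + E_{-2/3} + E_{-4/3} ∘ E_{1}) f = (8/3)x^7 - (112/3)x^6 + (644/9)x^5 - (1129/18)x^4 + (16541/486)x^3 - (4507/162)x^2 + (638081/8748)x - 200743/8748


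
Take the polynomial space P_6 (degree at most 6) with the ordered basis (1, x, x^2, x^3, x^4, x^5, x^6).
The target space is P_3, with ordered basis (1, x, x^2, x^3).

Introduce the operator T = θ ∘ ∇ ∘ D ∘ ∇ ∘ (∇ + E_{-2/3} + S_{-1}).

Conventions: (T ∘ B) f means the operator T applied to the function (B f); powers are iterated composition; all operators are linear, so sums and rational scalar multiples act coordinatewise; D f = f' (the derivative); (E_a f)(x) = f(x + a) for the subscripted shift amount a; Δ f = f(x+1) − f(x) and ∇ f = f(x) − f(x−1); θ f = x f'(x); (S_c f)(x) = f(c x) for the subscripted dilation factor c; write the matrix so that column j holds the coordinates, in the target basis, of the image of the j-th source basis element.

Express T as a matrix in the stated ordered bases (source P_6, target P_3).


image of 1: 0
image of x: 0
image of x^2: 0
image of x^3: 0
image of x^4: 48x
image of x^5: 40x
image of x^6: 720x^3 - 1200x^2 + 400x
each image's coordinates form column j of the matrix

the matrix is [[0, 0, 0, 0, 0, 0, 0]; [0, 0, 0, 0, 48, 40, 400]; [0, 0, 0, 0, 0, 0, -1200]; [0, 0, 0, 0, 0, 0, 720]] (rows listed top to bottom)


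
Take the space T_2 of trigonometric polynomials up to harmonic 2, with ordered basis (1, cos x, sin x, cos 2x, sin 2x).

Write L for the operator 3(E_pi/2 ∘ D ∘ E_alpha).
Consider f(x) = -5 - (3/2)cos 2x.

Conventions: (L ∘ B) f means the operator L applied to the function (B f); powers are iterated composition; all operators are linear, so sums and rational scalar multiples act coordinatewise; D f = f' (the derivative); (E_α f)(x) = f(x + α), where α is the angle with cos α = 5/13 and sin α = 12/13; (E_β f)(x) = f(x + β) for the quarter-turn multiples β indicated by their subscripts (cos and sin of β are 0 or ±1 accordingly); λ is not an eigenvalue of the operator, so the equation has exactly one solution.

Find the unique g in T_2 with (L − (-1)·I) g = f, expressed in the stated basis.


the result is g(x) = -5 - (381/2198)cos 2x - (153/1099)sin 2x

write g with unknown coordinates in the stated basis and equate coefficients in (L − (-1)·I) g = f
solving from the highest basis element down gives g = -5 - (381/2198)cos 2x - (153/1099)sin 2x
check: L g = -(1458/1099)cos 2x + (153/1099)sin 2x
so L g − (-1)·g = -5 - (3/2)cos 2x = f ✓


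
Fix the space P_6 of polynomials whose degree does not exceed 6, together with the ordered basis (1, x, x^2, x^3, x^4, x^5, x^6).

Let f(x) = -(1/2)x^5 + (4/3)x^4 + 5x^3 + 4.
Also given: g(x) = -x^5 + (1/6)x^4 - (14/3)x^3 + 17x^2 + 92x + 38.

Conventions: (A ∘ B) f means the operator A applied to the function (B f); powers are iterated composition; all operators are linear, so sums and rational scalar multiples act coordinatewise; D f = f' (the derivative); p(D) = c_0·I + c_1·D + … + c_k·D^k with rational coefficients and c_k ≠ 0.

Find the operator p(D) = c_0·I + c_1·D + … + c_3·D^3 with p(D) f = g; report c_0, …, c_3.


D^0 f = -(1/2)x^5 + (4/3)x^4 + 5x^3 + 4
D^1 f = -(5/2)x^4 + (16/3)x^3 + 15x^2
D^2 f = -10x^3 + 16x^2 + 30x
D^3 f = -30x^2 + 32x + 30
matching coefficients of g against c_0 f + c_1 Df + … from the top degree down determines the c_i
solution: c_0 = 2, c_1 = 1, c_2 = 2, c_3 = 1

p(D) = 2·I + D + 2·D^2 + D^3, i.e. c_0 = 2, c_1 = 1, c_2 = 2, c_3 = 1


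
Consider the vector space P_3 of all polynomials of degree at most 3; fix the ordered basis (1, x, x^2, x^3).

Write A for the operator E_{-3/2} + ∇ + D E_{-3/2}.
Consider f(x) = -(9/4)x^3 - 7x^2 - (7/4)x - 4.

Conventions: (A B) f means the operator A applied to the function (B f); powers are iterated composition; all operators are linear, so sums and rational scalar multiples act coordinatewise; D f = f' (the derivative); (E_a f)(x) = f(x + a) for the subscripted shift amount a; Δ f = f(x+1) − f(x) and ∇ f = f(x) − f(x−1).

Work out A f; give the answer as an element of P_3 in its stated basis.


the result is g(x) = -(9/4)x^3 - (83/8)x^2 + (49/16)x - 79/32

E_{-3/2} f = -(9/4)x^3 + (25/8)x^2 + (65/16)x - 305/32
∇ f = -(27/4)x^2 - (29/4)x + 3
E_{-3/2} f = -(9/4)x^3 + (25/8)x^2 + (65/16)x - 305/32
D E_{-3/2} f = -(27/4)x^2 + (25/4)x + 65/16
(E_{-3/2} + ∇ + D E_{-3/2}) f = -(9/4)x^3 - (83/8)x^2 + (49/16)x - 79/32


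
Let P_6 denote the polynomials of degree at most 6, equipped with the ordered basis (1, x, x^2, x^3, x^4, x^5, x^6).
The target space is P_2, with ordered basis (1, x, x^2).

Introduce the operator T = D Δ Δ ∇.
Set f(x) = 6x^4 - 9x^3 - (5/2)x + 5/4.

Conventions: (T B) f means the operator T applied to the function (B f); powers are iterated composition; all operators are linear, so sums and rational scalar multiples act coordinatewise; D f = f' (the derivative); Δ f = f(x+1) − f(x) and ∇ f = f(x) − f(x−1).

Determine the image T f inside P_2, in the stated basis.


g(x) = 144

∇ f = 24x^3 - 63x^2 + 51x - 35/2
Δ ∇ f = 72x^2 - 54x + 12
Δ Δ ∇ f = 144x + 18
D Δ Δ ∇ f = 144


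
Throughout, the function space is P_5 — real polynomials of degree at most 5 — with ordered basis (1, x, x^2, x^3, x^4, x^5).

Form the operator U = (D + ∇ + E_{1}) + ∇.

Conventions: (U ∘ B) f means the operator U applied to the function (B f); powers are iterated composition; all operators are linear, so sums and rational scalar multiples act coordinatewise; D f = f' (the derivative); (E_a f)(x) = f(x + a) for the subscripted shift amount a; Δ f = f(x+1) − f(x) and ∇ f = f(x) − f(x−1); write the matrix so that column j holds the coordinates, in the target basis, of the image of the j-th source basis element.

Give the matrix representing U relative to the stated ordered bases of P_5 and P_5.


the matrix is [[1, 4, -1, 3, -1, 3]; [0, 1, 8, -3, 12, -5]; [0, 0, 1, 12, -6, 30]; [0, 0, 0, 1, 16, -10]; [0, 0, 0, 0, 1, 20]; [0, 0, 0, 0, 0, 1]] (rows listed top to bottom)

image of 1: 1
image of x: x + 4
image of x^2: x^2 + 8x - 1
image of x^3: x^3 + 12x^2 - 3x + 3
image of x^4: x^4 + 16x^3 - 6x^2 + 12x - 1
image of x^5: x^5 + 20x^4 - 10x^3 + 30x^2 - 5x + 3
each image's coordinates form column j of the matrix


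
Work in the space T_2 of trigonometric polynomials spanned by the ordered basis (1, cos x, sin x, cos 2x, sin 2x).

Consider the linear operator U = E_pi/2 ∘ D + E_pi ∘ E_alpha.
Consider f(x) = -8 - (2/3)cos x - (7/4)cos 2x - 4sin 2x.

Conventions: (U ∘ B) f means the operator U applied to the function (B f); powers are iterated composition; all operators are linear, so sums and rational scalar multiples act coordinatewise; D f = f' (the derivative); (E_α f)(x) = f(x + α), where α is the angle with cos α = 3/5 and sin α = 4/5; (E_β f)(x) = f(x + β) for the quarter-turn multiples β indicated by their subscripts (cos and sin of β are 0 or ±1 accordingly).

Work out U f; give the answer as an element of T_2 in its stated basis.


D f = (2/3)sin x - 8cos 2x + (7/2)sin 2x
E_pi/2 D f = (2/3)cos x + 8cos 2x - (7/2)sin 2x
E_alpha f = -8 - (2/5)cos x + (8/15)sin x - (67/20)cos 2x + (14/5)sin 2x
E_pi E_alpha f = -8 + (2/5)cos x - (8/15)sin x - (67/20)cos 2x + (14/5)sin 2x
(E_pi/2 ∘ D + E_pi ∘ E_alpha) f = -8 + (16/15)cos x - (8/15)sin x + (93/20)cos 2x - (7/10)sin 2x

g(x) = -8 + (16/15)cos x - (8/15)sin x + (93/20)cos 2x - (7/10)sin 2x


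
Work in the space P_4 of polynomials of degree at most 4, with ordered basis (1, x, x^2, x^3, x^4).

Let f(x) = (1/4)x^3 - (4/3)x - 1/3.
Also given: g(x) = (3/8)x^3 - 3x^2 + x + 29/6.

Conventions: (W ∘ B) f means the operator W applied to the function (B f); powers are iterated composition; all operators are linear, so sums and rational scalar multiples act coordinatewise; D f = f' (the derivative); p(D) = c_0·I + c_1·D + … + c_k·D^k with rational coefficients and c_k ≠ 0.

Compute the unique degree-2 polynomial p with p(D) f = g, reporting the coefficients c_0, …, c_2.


D^0 f = (1/4)x^3 - (4/3)x - 1/3
D^1 f = (3/4)x^2 - 4/3
D^2 f = (3/2)x
matching coefficients of g against c_0 f + c_1 Df + … from the top degree down determines the c_i
solution: c_0 = 3/2, c_1 = -4, c_2 = 2

p(D) = (3/2)·I − 4·D + 2·D^2, i.e. c_0 = 3/2, c_1 = -4, c_2 = 2


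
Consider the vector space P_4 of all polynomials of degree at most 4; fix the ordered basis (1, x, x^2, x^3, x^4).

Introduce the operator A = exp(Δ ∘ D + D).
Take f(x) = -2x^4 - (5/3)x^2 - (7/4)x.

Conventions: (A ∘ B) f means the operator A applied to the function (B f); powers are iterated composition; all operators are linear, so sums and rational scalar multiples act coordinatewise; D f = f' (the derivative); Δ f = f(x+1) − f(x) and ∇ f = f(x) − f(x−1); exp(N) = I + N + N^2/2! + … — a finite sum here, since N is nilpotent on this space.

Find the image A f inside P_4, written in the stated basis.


order-1 term: -8x^3 - 24x^2 - (82/3)x - 157/12
order-2 term: -12x^2 - 48x - 149/3
order-3 term: -8x - 24
order-4 term: -2
the series for exp(Δ ∘ D + D) f terminates at order 4
exp(Δ ∘ D + D) f = -2x^4 - 8x^3 - (113/3)x^2 - (1021/12)x - 355/4

the result is g(x) = -2x^4 - 8x^3 - (113/3)x^2 - (1021/12)x - 355/4


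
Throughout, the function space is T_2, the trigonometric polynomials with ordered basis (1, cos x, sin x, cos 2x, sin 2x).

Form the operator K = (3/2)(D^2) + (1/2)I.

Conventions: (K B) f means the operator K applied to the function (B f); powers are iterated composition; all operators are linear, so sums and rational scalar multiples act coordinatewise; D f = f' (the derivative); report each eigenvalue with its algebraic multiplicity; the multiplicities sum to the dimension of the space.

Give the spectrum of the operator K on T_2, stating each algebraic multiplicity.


image of 1: 1/2
image of cos x: -cos x
image of sin x: -sin x
image of cos 2x: -(11/2)cos 2x
image of sin 2x: -(11/2)sin 2x
the matrix is diagonal; its diagonal is (1/2, -1, -1, -11/2, -11/2)
for a triangular matrix the eigenvalues are the diagonal entries, with algebraic multiplicity their repetition count

λ = -11/2 (multiplicity 2), λ = -1 (multiplicity 2), λ = 1/2 (multiplicity 1)


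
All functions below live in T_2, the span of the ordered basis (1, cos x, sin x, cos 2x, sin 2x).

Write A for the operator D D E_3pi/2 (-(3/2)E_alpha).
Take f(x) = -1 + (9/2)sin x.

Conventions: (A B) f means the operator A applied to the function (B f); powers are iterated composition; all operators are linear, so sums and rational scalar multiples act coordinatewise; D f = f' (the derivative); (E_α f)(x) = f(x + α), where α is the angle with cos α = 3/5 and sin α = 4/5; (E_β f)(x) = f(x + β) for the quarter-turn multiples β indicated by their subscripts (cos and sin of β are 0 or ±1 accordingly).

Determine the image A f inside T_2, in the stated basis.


E_alpha f = -1 + (18/5)cos x + (27/10)sin x
(-(3/2)E_alpha) f = 3/2 - (27/5)cos x - (81/20)sin x
E_3pi/2 (-(3/2)E_alpha) f = 3/2 + (81/20)cos x - (27/5)sin x
D E_3pi/2 (-(3/2)E_alpha) f = -(27/5)cos x - (81/20)sin x
D D E_3pi/2 (-(3/2)E_alpha) f = -(81/20)cos x + (27/5)sin x

g(x) = -(81/20)cos x + (27/5)sin x


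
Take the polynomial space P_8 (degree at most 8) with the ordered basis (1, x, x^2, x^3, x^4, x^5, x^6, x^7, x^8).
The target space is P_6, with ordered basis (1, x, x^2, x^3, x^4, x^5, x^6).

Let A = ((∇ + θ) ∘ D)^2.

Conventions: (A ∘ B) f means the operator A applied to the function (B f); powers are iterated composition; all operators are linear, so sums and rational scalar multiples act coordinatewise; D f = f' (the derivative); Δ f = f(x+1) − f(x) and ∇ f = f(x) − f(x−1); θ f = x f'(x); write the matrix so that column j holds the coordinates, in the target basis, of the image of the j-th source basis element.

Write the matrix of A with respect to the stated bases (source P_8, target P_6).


image of 1: 0
image of x: 0
image of x^2: 0
image of x^3: 12x + 12
image of x^4: 72x^2 + 96x - 12
image of x^5: 240x^3 + 360x^2 - 180x - 40
image of x^6: 600x^4 + 960x^3 - 900x^2 + 270
image of x^7: 1260x^5 + 2100x^4 - 2940x^3 + 840x^2 + 1470x - 1008
image of x^8: 2352x^6 + 4032x^5 - 7560x^4 + 4480x^3 + 4200x^2 - 7392x + 3080
each image's coordinates form column j of the matrix

the matrix is [[0, 0, 0, 12, -12, -40, 270, -1008, 3080]; [0, 0, 0, 12, 96, -180, 0, 1470, -7392]; [0, 0, 0, 0, 72, 360, -900, 840, 4200]; [0, 0, 0, 0, 0, 240, 960, -2940, 4480]; [0, 0, 0, 0, 0, 0, 600, 2100, -7560]; [0, 0, 0, 0, 0, 0, 0, 1260, 4032]; [0, 0, 0, 0, 0, 0, 0, 0, 2352]] (rows listed top to bottom)


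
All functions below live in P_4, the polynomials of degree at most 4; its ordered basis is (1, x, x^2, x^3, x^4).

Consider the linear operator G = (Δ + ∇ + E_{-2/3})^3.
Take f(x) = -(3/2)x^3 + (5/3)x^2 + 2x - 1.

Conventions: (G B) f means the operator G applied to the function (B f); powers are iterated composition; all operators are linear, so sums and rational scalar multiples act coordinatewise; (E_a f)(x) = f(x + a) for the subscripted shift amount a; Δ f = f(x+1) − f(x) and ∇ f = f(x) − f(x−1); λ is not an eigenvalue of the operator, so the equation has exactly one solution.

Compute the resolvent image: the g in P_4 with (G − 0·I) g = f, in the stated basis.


the image equals g(x) = -(3/2)x^3 + (59/3)x^2 - (304/3)x + 640/3

write g with unknown coordinates in the stated basis and equate coefficients in (G − 0·I) g = f
solving from the highest basis element down gives g = -(3/2)x^3 + (59/3)x^2 - (304/3)x + 640/3
check: G g = -(3/2)x^3 + (5/3)x^2 + 2x - 1
so G g − 0·g = -(3/2)x^3 + (5/3)x^2 + 2x - 1 = f ✓


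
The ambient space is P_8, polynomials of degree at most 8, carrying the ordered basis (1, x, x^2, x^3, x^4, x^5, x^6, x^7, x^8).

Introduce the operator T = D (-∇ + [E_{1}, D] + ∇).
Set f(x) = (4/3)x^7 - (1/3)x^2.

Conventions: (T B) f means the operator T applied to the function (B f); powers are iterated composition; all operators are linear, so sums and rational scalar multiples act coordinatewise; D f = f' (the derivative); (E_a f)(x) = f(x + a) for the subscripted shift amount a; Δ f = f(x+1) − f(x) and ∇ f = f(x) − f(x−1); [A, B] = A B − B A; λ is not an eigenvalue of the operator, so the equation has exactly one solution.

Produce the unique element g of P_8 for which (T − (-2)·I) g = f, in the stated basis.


g(x) = (2/3)x^7 - (1/6)x^2

write g with unknown coordinates in the stated basis and equate coefficients in (T − (-2)·I) g = f
solving from the highest basis element down gives g = (2/3)x^7 - (1/6)x^2
check: T g = 0
so T g − (-2)·g = (4/3)x^7 - (1/3)x^2 = f ✓


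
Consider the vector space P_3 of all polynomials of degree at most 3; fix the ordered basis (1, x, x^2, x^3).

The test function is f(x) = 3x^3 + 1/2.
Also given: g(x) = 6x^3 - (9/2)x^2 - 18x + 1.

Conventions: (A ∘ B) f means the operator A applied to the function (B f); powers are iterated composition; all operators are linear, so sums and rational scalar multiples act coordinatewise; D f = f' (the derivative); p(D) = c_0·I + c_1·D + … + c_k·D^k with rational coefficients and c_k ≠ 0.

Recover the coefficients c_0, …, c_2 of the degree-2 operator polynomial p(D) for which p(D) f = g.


D^0 f = 3x^3 + 1/2
D^1 f = 9x^2
D^2 f = 18x
matching coefficients of g against c_0 f + c_1 Df + … from the top degree down determines the c_i
solution: c_0 = 2, c_1 = -1/2, c_2 = -1

c_0 = 2, c_1 = -1/2, c_2 = -1


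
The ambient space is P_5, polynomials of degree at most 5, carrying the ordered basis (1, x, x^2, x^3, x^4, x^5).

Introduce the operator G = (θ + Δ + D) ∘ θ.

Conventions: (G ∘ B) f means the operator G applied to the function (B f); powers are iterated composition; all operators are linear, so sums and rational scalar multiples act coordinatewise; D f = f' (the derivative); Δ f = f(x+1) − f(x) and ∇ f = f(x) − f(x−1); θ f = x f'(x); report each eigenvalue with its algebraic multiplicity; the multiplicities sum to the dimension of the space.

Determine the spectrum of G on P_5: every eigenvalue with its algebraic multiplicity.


λ = 0 (multiplicity 1), λ = 1 (multiplicity 1), λ = 4 (multiplicity 1), λ = 9 (multiplicity 1), λ = 16 (multiplicity 1), λ = 25 (multiplicity 1)

image of 1: 0
image of x: x + 2
image of x^2: 4x^2 + 8x + 2
image of x^3: 9x^3 + 18x^2 + 9x + 3
image of x^4: 16x^4 + 32x^3 + 24x^2 + 16x + 4
image of x^5: 25x^5 + 50x^4 + 50x^3 + 50x^2 + 25x + 5
the matrix is upper triangular; its diagonal is (0, 1, 4, 9, 16, 25)
for a triangular matrix the eigenvalues are the diagonal entries, with algebraic multiplicity their repetition count


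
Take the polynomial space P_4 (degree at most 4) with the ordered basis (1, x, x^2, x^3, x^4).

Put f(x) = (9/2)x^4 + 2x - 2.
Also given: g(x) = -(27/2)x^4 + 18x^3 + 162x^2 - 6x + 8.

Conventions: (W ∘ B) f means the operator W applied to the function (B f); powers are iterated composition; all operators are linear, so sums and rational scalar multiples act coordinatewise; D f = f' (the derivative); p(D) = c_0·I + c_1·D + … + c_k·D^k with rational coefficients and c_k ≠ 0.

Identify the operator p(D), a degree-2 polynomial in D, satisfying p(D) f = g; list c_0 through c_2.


c_0 = -3, c_1 = 1, c_2 = 3

D^0 f = (9/2)x^4 + 2x - 2
D^1 f = 18x^3 + 2
D^2 f = 54x^2
matching coefficients of g against c_0 f + c_1 Df + … from the top degree down determines the c_i
solution: c_0 = -3, c_1 = 1, c_2 = 3


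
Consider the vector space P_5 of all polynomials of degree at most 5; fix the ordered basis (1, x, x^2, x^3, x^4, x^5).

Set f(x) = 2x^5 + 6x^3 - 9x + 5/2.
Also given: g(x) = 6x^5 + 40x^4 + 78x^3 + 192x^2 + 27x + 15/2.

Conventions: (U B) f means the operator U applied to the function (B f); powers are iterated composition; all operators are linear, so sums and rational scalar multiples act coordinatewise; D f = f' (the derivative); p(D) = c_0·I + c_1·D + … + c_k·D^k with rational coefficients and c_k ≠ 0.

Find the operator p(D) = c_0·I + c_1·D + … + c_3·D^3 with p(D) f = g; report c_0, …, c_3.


D^0 f = 2x^5 + 6x^3 - 9x + 5/2
D^1 f = 10x^4 + 18x^2 - 9
D^2 f = 40x^3 + 36x
D^3 f = 120x^2 + 36
matching coefficients of g against c_0 f + c_1 Df + … from the top degree down determines the c_i
solution: c_0 = 3, c_1 = 4, c_2 = 3/2, c_3 = 1

p(D) = 3·I + 4·D + (3/2)·D^2 + D^3, i.e. c_0 = 3, c_1 = 4, c_2 = 3/2, c_3 = 1


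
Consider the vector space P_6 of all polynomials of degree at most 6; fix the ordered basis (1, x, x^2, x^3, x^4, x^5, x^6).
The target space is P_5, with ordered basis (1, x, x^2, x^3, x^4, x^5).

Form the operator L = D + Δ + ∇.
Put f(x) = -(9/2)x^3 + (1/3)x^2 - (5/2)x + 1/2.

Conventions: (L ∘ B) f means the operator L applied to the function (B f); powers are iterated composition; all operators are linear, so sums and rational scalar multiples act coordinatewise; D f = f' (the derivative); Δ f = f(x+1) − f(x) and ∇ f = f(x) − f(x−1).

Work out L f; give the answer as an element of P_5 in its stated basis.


the image equals g(x) = -(81/2)x^2 + 2x - 33/2

D f = -(27/2)x^2 + (2/3)x - 5/2
Δ f = -(27/2)x^2 - (77/6)x - 20/3
∇ f = -(27/2)x^2 + (85/6)x - 22/3
(D + Δ + ∇) f = -(81/2)x^2 + 2x - 33/2


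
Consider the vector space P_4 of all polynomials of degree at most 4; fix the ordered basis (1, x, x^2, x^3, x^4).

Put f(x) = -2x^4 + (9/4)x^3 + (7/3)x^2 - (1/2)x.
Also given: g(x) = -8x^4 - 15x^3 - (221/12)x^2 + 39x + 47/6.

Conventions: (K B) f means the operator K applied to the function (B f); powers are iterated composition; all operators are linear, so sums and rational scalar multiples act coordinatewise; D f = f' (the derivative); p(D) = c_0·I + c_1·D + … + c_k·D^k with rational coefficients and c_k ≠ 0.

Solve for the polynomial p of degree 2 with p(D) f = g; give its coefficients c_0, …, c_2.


p(D) = 4·I + 3·D + 2·D^2, i.e. c_0 = 4, c_1 = 3, c_2 = 2

D^0 f = -2x^4 + (9/4)x^3 + (7/3)x^2 - (1/2)x
D^1 f = -8x^3 + (27/4)x^2 + (14/3)x - 1/2
D^2 f = -24x^2 + (27/2)x + 14/3
matching coefficients of g against c_0 f + c_1 Df + … from the top degree down determines the c_i
solution: c_0 = 4, c_1 = 3, c_2 = 2


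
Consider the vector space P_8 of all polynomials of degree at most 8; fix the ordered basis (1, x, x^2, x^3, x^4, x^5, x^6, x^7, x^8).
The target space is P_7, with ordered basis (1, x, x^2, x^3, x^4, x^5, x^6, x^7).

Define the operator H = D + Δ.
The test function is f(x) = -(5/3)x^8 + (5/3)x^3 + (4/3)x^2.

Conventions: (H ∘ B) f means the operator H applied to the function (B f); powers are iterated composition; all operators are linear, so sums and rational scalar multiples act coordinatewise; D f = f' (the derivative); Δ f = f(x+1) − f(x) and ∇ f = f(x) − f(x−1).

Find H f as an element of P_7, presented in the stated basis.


g(x) = -(80/3)x^7 - (140/3)x^6 - (280/3)x^5 - (350/3)x^4 - (280/3)x^3 - (110/3)x^2 - 3x + 4/3

D f = -(40/3)x^7 + 5x^2 + (8/3)x
Δ f = -(40/3)x^7 - (140/3)x^6 - (280/3)x^5 - (350/3)x^4 - (280/3)x^3 - (125/3)x^2 - (17/3)x + 4/3
(D + Δ) f = -(80/3)x^7 - (140/3)x^6 - (280/3)x^5 - (350/3)x^4 - (280/3)x^3 - (110/3)x^2 - 3x + 4/3


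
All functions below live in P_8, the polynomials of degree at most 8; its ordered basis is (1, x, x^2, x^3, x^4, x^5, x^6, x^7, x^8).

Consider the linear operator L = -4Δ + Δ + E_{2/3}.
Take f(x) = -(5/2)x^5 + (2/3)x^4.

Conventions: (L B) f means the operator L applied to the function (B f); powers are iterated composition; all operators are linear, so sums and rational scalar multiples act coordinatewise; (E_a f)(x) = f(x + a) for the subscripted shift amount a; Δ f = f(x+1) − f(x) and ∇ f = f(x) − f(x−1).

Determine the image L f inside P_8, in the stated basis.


g(x) = -(5/2)x^5 + (179/6)x^4 + (173/3)x^3 + (1549/27)x^2 + (4507/162)x + 859/162

Δ f = -(25/2)x^4 - (67/3)x^3 - 21x^2 - (59/6)x - 11/6
(-4Δ) f = 50x^4 + (268/3)x^3 + 84x^2 + (118/3)x + 22/3
Δ f = -(25/2)x^4 - (67/3)x^3 - 21x^2 - (59/6)x - 11/6
E_{2/3} f = -(5/2)x^5 - (23/3)x^4 - (28/3)x^3 - (152/27)x^2 - (136/81)x - 16/81
(-4Δ + Δ + E_{2/3}) f = -(5/2)x^5 + (179/6)x^4 + (173/3)x^3 + (1549/27)x^2 + (4507/162)x + 859/162


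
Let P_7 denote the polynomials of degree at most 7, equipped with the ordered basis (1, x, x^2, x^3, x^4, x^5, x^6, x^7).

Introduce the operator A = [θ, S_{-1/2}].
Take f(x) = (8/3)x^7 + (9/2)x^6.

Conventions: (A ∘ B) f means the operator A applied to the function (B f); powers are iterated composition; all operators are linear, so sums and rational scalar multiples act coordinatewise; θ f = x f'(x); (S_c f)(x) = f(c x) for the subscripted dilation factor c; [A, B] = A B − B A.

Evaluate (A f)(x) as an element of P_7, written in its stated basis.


S_{-1/2} f = -(1/48)x^7 + (9/128)x^6
θ S_{-1/2} f = -(7/48)x^7 + (27/64)x^6
θ f = (56/3)x^7 + 27x^6
S_{-1/2} θ f = -(7/48)x^7 + (27/64)x^6
[θ, S_{-1/2}] f = 0

g(x) = 0


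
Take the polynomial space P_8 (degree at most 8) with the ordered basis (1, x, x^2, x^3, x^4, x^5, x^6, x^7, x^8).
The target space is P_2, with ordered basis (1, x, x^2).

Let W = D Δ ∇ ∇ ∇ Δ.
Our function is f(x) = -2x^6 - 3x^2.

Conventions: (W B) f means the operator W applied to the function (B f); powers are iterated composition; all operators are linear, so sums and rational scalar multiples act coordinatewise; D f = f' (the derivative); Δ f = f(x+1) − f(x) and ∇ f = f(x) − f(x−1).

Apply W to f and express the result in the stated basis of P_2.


Δ f = -12x^5 - 30x^4 - 40x^3 - 30x^2 - 18x - 5
∇ Δ f = -60x^4 - 60x^2 - 10
∇ (∇ Δ) f = -240x^3 + 360x^2 - 360x + 120
∇ ∇ (∇ Δ) f = -720x^2 + 1440x - 960
Δ (∇ ∇) (∇ Δ) f = -1440x + 720
D (Δ ∇ ∇) (∇ Δ) f = -1440

g(x) = -1440


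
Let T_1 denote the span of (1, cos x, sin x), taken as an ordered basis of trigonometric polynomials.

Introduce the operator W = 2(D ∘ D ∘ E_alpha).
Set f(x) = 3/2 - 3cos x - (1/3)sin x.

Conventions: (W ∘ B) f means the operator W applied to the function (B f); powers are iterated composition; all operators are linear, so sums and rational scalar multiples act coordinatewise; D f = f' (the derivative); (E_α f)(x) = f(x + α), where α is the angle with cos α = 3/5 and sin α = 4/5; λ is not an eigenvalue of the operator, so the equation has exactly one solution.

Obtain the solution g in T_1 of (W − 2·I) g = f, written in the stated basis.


g(x) = -3/4 + (17/24)cos x + (11/24)sin x

write g with unknown coordinates in the stated basis and equate coefficients in (W − 2·I) g = f
solving from the highest basis element down gives g = -3/4 + (17/24)cos x + (11/24)sin x
check: W g = -(19/12)cos x + (7/12)sin x
so W g − 2·g = 3/2 - 3cos x - (1/3)sin x = f ✓


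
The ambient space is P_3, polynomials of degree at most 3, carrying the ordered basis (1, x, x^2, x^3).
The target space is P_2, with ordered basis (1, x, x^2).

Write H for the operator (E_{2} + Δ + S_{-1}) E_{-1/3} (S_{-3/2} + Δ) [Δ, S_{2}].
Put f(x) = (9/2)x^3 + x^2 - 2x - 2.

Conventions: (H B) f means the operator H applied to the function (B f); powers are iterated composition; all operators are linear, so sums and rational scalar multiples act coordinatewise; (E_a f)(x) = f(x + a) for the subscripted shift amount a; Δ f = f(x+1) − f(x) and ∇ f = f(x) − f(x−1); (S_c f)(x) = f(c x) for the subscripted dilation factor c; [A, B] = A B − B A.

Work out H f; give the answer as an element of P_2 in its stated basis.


g(x) = 243x^2 + 729x + 689

S_{2} f = 36x^3 + 4x^2 - 4x - 2
Δ S_{2} f = 108x^2 + 116x + 36
Δ f = (27/2)x^2 + (31/2)x + 7/2
S_{2} Δ f = 54x^2 + 31x + 7/2
[Δ, S_{2}] f = 54x^2 + 85x + 65/2
S_{-3/2} [Δ, S_{2}] f = (243/2)x^2 - (255/2)x + 65/2
Δ [Δ, S_{2}] f = 108x + 139
(S_{-3/2} + Δ) [Δ, S_{2}] f = (243/2)x^2 - (39/2)x + 343/2
E_{-1/3} (S_{-3/2} + Δ) [Δ, S_{2}] f = (243/2)x^2 - (201/2)x + 383/2
E_{2} E_{-1/3} (S_{-3/2} + Δ) [Δ, S_{2}] f = (243/2)x^2 + (771/2)x + 953/2
Δ E_{-1/3} (S_{-3/2} + Δ) [Δ, S_{2}] f = 243x + 21
S_{-1} E_{-1/3} (S_{-3/2} + Δ) [Δ, S_{2}] f = (243/2)x^2 + (201/2)x + 383/2
(E_{2} + Δ + S_{-1}) E_{-1/3} (S_{-3/2} + Δ) [Δ, S_{2}] f = 243x^2 + 729x + 689


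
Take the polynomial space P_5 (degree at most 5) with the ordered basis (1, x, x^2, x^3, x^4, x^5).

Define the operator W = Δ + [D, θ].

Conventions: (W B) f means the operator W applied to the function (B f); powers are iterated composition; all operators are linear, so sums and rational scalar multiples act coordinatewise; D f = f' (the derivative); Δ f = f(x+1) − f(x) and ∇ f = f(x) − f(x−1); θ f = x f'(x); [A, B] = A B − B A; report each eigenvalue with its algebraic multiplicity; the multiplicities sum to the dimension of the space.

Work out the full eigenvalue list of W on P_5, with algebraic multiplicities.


image of 1: 0
image of x: 2
image of x^2: 4x + 1
image of x^3: 6x^2 + 3x + 1
image of x^4: 8x^3 + 6x^2 + 4x + 1
image of x^5: 10x^4 + 10x^3 + 10x^2 + 5x + 1
the matrix is upper triangular; its diagonal is (0, 0, 0, 0, 0, 0)
for a triangular matrix the eigenvalues are the diagonal entries, with algebraic multiplicity their repetition count

λ = 0 (multiplicity 6)


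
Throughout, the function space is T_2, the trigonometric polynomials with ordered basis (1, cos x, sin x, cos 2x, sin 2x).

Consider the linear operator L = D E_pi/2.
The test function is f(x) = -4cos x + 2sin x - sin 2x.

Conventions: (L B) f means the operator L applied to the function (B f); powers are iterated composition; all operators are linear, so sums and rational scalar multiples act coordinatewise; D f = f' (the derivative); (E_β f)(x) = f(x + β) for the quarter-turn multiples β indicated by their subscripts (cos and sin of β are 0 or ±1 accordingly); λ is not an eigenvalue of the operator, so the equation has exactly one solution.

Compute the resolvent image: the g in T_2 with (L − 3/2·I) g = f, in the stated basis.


write g with unknown coordinates in the stated basis and equate coefficients in (L − 3/2·I) g = f
solving from the highest basis element down gives g = (8/5)cos x - (4/5)sin x - (8/25)cos 2x + (6/25)sin 2x
check: L g = -(8/5)cos x + (4/5)sin x - (12/25)cos 2x - (16/25)sin 2x
so L g − 3/2·g = -4cos x + 2sin x - sin 2x = f ✓

the image equals g(x) = (8/5)cos x - (4/5)sin x - (8/25)cos 2x + (6/25)sin 2x


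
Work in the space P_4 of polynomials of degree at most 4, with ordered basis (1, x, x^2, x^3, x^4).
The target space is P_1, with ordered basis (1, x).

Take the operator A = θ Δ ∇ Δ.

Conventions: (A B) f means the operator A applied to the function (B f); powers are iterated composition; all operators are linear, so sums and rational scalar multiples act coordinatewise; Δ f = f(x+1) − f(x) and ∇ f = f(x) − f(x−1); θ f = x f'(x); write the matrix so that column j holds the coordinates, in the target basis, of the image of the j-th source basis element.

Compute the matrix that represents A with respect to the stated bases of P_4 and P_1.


the matrix is [[0, 0, 0, 0, 0]; [0, 0, 0, 0, 24]] (rows listed top to bottom)

image of 1: 0
image of x: 0
image of x^2: 0
image of x^3: 0
image of x^4: 24x
each image's coordinates form column j of the matrix


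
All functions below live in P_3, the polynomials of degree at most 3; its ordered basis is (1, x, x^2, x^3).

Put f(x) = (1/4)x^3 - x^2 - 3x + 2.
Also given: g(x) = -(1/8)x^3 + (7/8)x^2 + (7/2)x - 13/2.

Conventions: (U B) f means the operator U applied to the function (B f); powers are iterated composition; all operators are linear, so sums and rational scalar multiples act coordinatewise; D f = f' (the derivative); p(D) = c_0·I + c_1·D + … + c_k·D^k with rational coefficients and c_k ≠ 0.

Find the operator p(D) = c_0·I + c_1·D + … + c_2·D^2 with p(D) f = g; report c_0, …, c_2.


D^0 f = (1/4)x^3 - x^2 - 3x + 2
D^1 f = (3/4)x^2 - 2x - 3
D^2 f = (3/2)x - 2
matching coefficients of g against c_0 f + c_1 Df + … from the top degree down determines the c_i
solution: c_0 = -1/2, c_1 = 1/2, c_2 = 2

c_0 = -1/2, c_1 = 1/2, c_2 = 2


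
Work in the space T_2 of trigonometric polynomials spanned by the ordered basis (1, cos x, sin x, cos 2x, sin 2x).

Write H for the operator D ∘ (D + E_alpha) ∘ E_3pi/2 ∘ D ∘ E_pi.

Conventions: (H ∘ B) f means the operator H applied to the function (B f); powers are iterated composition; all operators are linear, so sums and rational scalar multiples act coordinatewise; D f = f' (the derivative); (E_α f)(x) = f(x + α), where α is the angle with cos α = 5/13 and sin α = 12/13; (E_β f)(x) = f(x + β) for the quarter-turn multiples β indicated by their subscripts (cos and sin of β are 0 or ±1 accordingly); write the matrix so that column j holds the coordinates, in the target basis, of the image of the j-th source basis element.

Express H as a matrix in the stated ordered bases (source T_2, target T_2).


the matrix is [[0, 0, 0, 0, 0]; [0, 25/13, -5/13, 0, 0]; [0, 5/13, 25/13, 0, 0]; [0, 0, 0, -476/169, 1832/169]; [0, 0, 0, -1832/169, -476/169]] (rows listed top to bottom)

image of 1: 0
image of cos x: (25/13)cos x + (5/13)sin x
image of sin x: -(5/13)cos x + (25/13)sin x
image of cos 2x: -(476/169)cos 2x - (1832/169)sin 2x
image of sin 2x: (1832/169)cos 2x - (476/169)sin 2x
each image's coordinates form column j of the matrix


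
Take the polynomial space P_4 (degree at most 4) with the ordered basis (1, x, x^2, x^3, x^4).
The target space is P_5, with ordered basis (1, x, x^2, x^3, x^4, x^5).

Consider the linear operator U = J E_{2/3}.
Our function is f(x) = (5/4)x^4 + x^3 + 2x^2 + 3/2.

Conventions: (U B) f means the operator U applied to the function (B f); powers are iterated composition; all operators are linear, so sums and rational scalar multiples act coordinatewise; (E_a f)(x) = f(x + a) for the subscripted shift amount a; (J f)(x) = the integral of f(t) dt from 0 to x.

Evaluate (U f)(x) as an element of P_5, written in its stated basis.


the image equals g(x) = (1/4)x^5 + (13/12)x^4 + (22/9)x^3 + (74/27)x^2 + (475/162)x

E_{2/3} f = (5/4)x^4 + (13/3)x^3 + (22/3)x^2 + (148/27)x + 475/162
J E_{2/3} f = (1/4)x^5 + (13/12)x^4 + (22/9)x^3 + (74/27)x^2 + (475/162)x


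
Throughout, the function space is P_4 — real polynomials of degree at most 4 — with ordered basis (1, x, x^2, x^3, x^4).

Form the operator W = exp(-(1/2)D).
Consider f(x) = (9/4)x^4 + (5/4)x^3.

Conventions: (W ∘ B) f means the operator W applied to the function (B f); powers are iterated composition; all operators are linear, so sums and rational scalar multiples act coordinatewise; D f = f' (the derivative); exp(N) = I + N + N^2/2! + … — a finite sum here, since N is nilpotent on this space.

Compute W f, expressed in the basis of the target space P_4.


order-1 term: -(9/2)x^3 - (15/8)x^2
order-2 term: (27/8)x^2 + (15/16)x
order-3 term: -(9/8)x - 5/32
order-4 term: 9/64
the series for exp(-(1/2)D) f terminates at order 4
exp(-(1/2)D) f = (9/4)x^4 - (13/4)x^3 + (3/2)x^2 - (3/16)x - 1/64

the image equals g(x) = (9/4)x^4 - (13/4)x^3 + (3/2)x^2 - (3/16)x - 1/64


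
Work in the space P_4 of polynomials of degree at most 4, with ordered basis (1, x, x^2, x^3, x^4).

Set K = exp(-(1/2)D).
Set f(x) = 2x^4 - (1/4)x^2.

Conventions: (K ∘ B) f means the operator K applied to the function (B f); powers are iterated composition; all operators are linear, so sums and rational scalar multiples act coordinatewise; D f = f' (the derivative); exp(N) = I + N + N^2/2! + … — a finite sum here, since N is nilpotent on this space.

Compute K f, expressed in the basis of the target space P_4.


order-1 term: -4x^3 + (1/4)x
order-2 term: 3x^2 - 1/16
order-3 term: -x
order-4 term: 1/8
the series for exp(-(1/2)D) f terminates at order 4
exp(-(1/2)D) f = 2x^4 - 4x^3 + (11/4)x^2 - (3/4)x + 1/16

the result is g(x) = 2x^4 - 4x^3 + (11/4)x^2 - (3/4)x + 1/16


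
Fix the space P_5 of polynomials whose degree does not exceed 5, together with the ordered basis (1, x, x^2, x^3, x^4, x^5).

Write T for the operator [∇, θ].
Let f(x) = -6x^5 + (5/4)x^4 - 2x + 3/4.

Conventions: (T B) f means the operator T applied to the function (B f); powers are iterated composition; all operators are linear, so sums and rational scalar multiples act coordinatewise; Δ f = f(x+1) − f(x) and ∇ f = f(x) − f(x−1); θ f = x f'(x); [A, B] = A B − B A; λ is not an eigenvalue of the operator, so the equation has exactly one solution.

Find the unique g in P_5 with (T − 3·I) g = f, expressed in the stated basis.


write g with unknown coordinates in the stated basis and equate coefficients in (T − 3·I) g = f
solving from the highest basis element down gives g = 2x^5 + (35/12)x^4 - (85/9)x^3 - (10/9)x^2 + (463/27)x - 1229/324
check: T g = 10x^4 - (85/3)x^3 - (10/3)x^2 + (445/9)x - 287/27
so T g − 3·g = -6x^5 + (5/4)x^4 - 2x + 3/4 = f ✓

the result is g(x) = 2x^5 + (35/12)x^4 - (85/9)x^3 - (10/9)x^2 + (463/27)x - 1229/324
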